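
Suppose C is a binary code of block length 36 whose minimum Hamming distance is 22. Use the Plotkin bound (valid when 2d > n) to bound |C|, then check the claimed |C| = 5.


Plotkin bound M ≤ 4; given |C| = 5 > bound (violated).

Check applicability: 2d = 44, n = 36.
2d − n = 8 > 0, so Plotkin applies.
Compute d/(2d−n) = 22/8 ≈ 2.7500.
⌊d/(2d−n)⌋ = 2.
Plotkin bound: M ≤ 2·2 = 4.
Given |C| = 5, check: VIOLATED.
This |C| is above the Plotkin bound, so no binary code with n = 36, d = 22 and 5 codewords exists.


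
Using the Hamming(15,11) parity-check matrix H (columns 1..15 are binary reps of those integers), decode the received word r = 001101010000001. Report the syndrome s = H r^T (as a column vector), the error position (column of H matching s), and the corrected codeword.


s = (0, 1, 1, 0)^T, error position = 6, corrected codeword c = 001100010000001

Compute s = H r^T mod 2 one row at a time:
  s_1 = 1 + 0 + 0 + 0 + 0 + 0 + 0 + 1 = 2 ≡ 0 (mod 2).
  s_2 = 1 + 0 + 1 + 0 + 0 + 0 + 0 + 1 = 3 ≡ 1 (mod 2).
  s_3 = 0 + 1 + 1 + 0 + 0 + 0 + 0 + 1 = 3 ≡ 1 (mod 2).
  s_4 = 0 + 1 + 0 + 0 + 0 + 0 + 0 + 1 = 2 ≡ 0 (mod 2).
s = (0, 1, 1, 0)^T — this equals column 6 of H (binary 0110), so error is at position 6.
Correct: flip bit 6 of r = 001101010000001 to get c = 001100010000001.


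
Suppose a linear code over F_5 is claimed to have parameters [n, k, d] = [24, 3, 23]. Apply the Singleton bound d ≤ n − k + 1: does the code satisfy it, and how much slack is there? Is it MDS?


Singleton RHS = n − k + 1 = 22, slack = -1, bound violated (no such code; not MDS).

Singleton bound: d ≤ n − k + 1.
Here n = 24, k = 3, so n − k + 1 = 22.
Given d = 23, check d ≤ 22: NO.
Slack = (n − k + 1) − d = -1.
The slack is negative: d = 23 exceeds n − k + 1 = 22 by 1, so the Singleton bound is violated and no linear [24, 3, 23]_5 code can exist. In particular it is not MDS (MDS requires d = n − k + 1 exactly).
Description: the claimed parameters are [24, 3, 23]_5; such a code would be impossible (violates the Singleton bound).


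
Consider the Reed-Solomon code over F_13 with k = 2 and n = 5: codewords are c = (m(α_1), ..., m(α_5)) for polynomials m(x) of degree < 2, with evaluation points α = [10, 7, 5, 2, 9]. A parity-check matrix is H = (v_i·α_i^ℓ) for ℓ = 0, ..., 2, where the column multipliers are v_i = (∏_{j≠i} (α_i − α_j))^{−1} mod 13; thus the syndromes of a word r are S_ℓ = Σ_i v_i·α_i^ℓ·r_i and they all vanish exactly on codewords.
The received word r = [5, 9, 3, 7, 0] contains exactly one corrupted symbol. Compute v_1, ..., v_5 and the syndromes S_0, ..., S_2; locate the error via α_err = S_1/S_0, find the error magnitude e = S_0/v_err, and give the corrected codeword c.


S = (7, 11, 8), error at position 5, error magnitude e = 11, c = [5, 9, 3, 7, 2].

Step 1: column multipliers v_i = (∏_{j≠i}(α_i − α_j))^{−1} mod 13.
  i = 1 (α = 10): (10−7)(10−5)(10−2)(10−9) = 3·5·8·1 = 120 ≡ 3, so v_1 = 3^{−1} = 9 (mod 13).
  i = 2 (α = 7): (7−10)(7−5)(7−2)(7−9) = (−3)·2·5·(−2) = 60 ≡ 8, so v_2 = 8^{−1} = 5 (mod 13).
  i = 3 (α = 5): (5−10)(5−7)(5−2)(5−9) = (−5)·(−2)·3·(−4) = −120 ≡ 10, so v_3 = 10^{−1} = 4 (mod 13).
  i = 4 (α = 2): (2−10)(2−7)(2−5)(2−9) = (−8)·(−5)·(−3)·(−7) = 840 ≡ 8, so v_4 = 8^{−1} = 5 (mod 13).
  i = 5 (α = 9): (9−10)(9−7)(9−5)(9−2) = (−1)·2·4·7 = −56 ≡ 9, so v_5 = 9^{−1} = 3 (mod 13).
  v = [9, 5, 4, 5, 3].
Step 2: syndromes of r = [5, 9, 3, 7, 0] (all sums mod 13).
  S_0 = Σ v_i r_i = 9·5 + 5·9 + 4·3 + 5·7 + 3·0 = 137 ≡ 7.
  S_1 = Σ v_i α_i r_i = 9·10·5 + 5·7·9 + 4·5·3 + 5·2·7 + 3·9·0 = 895 ≡ 11.
  α_i^2 mod 13 = [9, 10, 12, 4, 3].
  S_2 = Σ v_i α_i^2 r_i = 9·9·5 + 5·10·9 + 4·12·3 + 5·4·7 + 3·3·0 = 1139 ≡ 8.
  S = (7, 11, 8) ≠ 0, so r is not a codeword (an error is present).
Step 3: locate the error. For a single error e at position i, S_ℓ = v_i·e·α_i^ℓ, so α_err = S_1/S_0.
  S_0^{−1} = 7^{−1} = 2 (mod 13), so α_err = 11·2 = 22 ≡ 9 = α_5. Error position i = 5.
  Consistency check: S_2/S_1 = 8·6 = 48 ≡ 9 = α_err ✓ (single-error assumption holds).
Step 4: error magnitude e = S_0/v_5 = S_0·∏_{j≠5}(α_5 − α_j) = 7·9 = 63 ≡ 11 (mod 13).
Step 5: correct position 5: c_5 = r_5 − e = 0 − 11 ≡ 2 (mod 13). Hence c = [5, 9, 3, 7, 2].
  Check: interpolating c through the α_i gives m(x) = 1 + 3·x (degree < 2) with m(α_i) = c_i for every i, so c is indeed a codeword.


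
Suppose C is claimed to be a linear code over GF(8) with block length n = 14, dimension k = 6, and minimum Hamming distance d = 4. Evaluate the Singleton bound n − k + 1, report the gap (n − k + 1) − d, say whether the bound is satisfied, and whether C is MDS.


Singleton RHS = n − k + 1 = 9, slack = 5, bound satisfied, not MDS.

Singleton bound: d ≤ n − k + 1.
Here n = 14, k = 6, so n − k + 1 = 9.
Given d = 4, check d ≤ 9: YES.
Slack = (n − k + 1) − d = 5.
The code is NOT MDS (slack = 5 > 0).
Description: the claimed parameters are [14, 6, 4]_8; such a code would be non-MDS.


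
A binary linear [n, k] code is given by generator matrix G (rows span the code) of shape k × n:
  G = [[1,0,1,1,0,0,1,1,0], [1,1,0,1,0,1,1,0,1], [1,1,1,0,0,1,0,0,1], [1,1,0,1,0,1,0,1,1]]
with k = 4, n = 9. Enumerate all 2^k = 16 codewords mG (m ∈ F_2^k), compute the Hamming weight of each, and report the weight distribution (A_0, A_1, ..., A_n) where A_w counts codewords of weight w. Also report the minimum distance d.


Weight distribution: A_0 = 1, A_2 = 3, A_3 = 3, A_4 = 1, A_5 = 4, A_6 = 3, A_7 = 1. Minimum distance d = 2.

Enumerate all 2^4 = 16 messages m ∈ F_2^4.
For each, compute codeword c = mG in F_2^9, then tally its weight.
  m = 0000 → c = 000000000, weight = 0.
  m = 1000 → c = 101100110, weight = 5.
  m = 0100 → c = 110101101, weight = 6.
  m = 1100 → c = 011001011, weight = 5.
  m = 0010 → c = 111001001, weight = 5.
  m = 1010 → c = 010101111, weight = 6.
  m = 0110 → c = 001100100, weight = 3.
  m = 1110 → c = 100000010, weight = 2.
  m = 0001 → c = 110101011, weight = 6.
  m = 1001 → c = 011001101, weight = 5.
  m = 0101 → c = 000000110, weight = 2.
  m = 1101 → c = 101100000, weight = 3.
  m = 0011 → c = 001100010, weight = 3.
  m = 1011 → c = 100000100, weight = 2.
  m = 0111 → c = 111001111, weight = 7.
  m = 1111 → c = 010101001, weight = 4.
Tally weights:
  weight 0: 1 codewords.
  weight 2: 3 codewords.
  weight 3: 3 codewords.
  weight 4: 1 codewords.
  weight 5: 4 codewords.
  weight 6: 3 codewords.
  weight 7: 1 codewords.
Minimum distance d = smallest w > 0 with A_w > 0 = 2.
Sanity: Σ A_w = 16 = 2^4 = 16 ✓.


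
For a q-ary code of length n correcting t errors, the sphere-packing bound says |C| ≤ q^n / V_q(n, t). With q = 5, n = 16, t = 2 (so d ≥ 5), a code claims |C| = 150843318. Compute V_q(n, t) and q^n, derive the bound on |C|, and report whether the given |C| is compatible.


V_q(n, t) = 1985, q^n = 152587890625, Hamming bound = 76870473, |C| = 150843318 > bound (violated).

Step 1: Compute V_q(n, t) = Σ_{j=0}^2 C(n, j) (q−1)^j.
  j = 0: C(16,0)·(4)^0 = 1·1 = 1.
  j = 1: C(16,1)·(4)^1 = 16·4 = 64.
  j = 2: C(16,2)·(4)^2 = 120·16 = 1920.
  V_q(n, t) = 1 + 64 + 1920 = 1985.
Step 2: q^n = 5^16 = 152587890625.
Step 3: Hamming bound ⌊q^n / V_q(n,t)⌋ = ⌊152587890625/1985⌋ = 76870473.
Step 4: Compare |C| = 150843318 to 76870473: violated.
The claimed |C| lies above the Hamming bound, so no 5-ary code of length 16 with d ≥ 5 can have 150843318 codewords.


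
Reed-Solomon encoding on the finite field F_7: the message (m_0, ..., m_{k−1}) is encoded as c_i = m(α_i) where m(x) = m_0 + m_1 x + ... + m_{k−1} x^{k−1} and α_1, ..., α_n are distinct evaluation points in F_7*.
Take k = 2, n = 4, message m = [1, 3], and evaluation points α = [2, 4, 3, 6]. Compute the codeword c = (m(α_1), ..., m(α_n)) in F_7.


c = [0, 6, 3, 5]

Message polynomial: m(x) = 1 + 3·x (mod 7).
For each evaluation point α_i, compute m(α_i) mod 7:
  α_1 = 2: Horner steps 3 → 0, so m(2) = 0.
  α_2 = 4: Horner steps 3 → 6, so m(4) = 6.
  α_3 = 3: Horner steps 3 → 3, so m(3) = 3.
  α_4 = 6: Horner steps 3 → 5, so m(6) = 5.
Codeword c = [0, 6, 3, 5] ∈ F_7^4.


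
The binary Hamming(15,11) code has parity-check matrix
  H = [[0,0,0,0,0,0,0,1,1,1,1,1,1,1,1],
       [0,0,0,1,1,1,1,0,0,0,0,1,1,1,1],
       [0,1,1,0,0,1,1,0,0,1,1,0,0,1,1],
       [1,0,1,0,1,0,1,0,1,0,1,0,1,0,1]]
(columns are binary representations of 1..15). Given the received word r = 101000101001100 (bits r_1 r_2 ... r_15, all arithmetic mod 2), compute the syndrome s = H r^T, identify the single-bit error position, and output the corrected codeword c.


s = (1, 1, 0, 1)^T, error position = 13, corrected codeword c = 101000101001000

Compute s = H r^T mod 2 one row at a time:
  s_1 = 0 + 1 + 0 + 0 + 1 + 1 + 0 + 0 = 3 ≡ 1 (mod 2).
  s_2 = 0 + 0 + 0 + 1 + 1 + 1 + 0 + 0 = 3 ≡ 1 (mod 2).
  s_3 = 0 + 1 + 0 + 1 + 0 + 0 + 0 + 0 = 2 ≡ 0 (mod 2).
  s_4 = 1 + 1 + 0 + 1 + 1 + 0 + 1 + 0 = 5 ≡ 1 (mod 2).
s = (1, 1, 0, 1)^T — this equals column 13 of H (binary 1101), so error is at position 13.
Correct: flip bit 13 of r = 101000101001100 to get c = 101000101001000.


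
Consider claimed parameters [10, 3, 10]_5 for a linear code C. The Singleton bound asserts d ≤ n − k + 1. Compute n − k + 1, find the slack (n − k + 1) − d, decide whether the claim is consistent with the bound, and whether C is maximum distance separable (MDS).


Singleton RHS = n − k + 1 = 8, slack = -2, bound violated (no such code; not MDS).

Singleton bound: d ≤ n − k + 1.
Here n = 10, k = 3, so n − k + 1 = 8.
Given d = 10, check d ≤ 8: NO.
Slack = (n − k + 1) − d = -2.
The slack is negative: d = 10 exceeds n − k + 1 = 8 by 2, so the Singleton bound is violated and no linear [10, 3, 10]_5 code can exist. In particular it is not MDS (MDS requires d = n − k + 1 exactly).
Description: the claimed parameters are [10, 3, 10]_5; such a code would be impossible (violates the Singleton bound).


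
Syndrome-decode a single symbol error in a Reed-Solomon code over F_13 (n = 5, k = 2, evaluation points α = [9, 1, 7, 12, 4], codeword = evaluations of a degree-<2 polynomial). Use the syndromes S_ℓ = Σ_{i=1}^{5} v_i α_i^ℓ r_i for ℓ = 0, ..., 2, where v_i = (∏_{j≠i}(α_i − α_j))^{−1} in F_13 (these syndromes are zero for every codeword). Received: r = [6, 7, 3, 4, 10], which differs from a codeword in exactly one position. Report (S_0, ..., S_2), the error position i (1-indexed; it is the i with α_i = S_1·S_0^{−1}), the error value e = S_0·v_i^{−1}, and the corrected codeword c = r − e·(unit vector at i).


S = (11, 5, 7), error at position 5, error magnitude e = 5, c = [6, 7, 3, 4, 5].

Step 1: column multipliers v_i = (∏_{j≠i}(α_i − α_j))^{−1} mod 13.
  i = 1 (α = 9): (9−1)(9−7)(9−12)(9−4) = 8·2·(−3)·5 = −240 ≡ 7, so v_1 = 7^{−1} = 2 (mod 13).
  i = 2 (α = 1): (1−9)(1−7)(1−12)(1−4) = (−8)·(−6)·(−11)·(−3) = 1584 ≡ 11, so v_2 = 11^{−1} = 6 (mod 13).
  i = 3 (α = 7): (7−9)(7−1)(7−12)(7−4) = (−2)·6·(−5)·3 = 180 ≡ 11, so v_3 = 11^{−1} = 6 (mod 13).
  i = 4 (α = 12): (12−9)(12−1)(12−7)(12−4) = 3·11·5·8 = 1320 ≡ 7, so v_4 = 7^{−1} = 2 (mod 13).
  i = 5 (α = 4): (4−9)(4−1)(4−7)(4−12) = (−5)·3·(−3)·(−8) = −360 ≡ 4, so v_5 = 4^{−1} = 10 (mod 13).
  v = [2, 6, 6, 2, 10].
Step 2: syndromes of r = [6, 7, 3, 4, 10] (all sums mod 13).
  S_0 = Σ v_i r_i = 2·6 + 6·7 + 6·3 + 2·4 + 10·10 = 180 ≡ 11.
  S_1 = Σ v_i α_i r_i = 2·9·6 + 6·1·7 + 6·7·3 + 2·12·4 + 10·4·10 = 772 ≡ 5.
  α_i^2 mod 13 = [3, 1, 10, 1, 3].
  S_2 = Σ v_i α_i^2 r_i = 2·3·6 + 6·1·7 + 6·10·3 + 2·1·4 + 10·3·10 = 566 ≡ 7.
  S = (11, 5, 7) ≠ 0, so r is not a codeword (an error is present).
Step 3: locate the error. For a single error e at position i, S_ℓ = v_i·e·α_i^ℓ, so α_err = S_1/S_0.
  S_0^{−1} = 11^{−1} = 6 (mod 13), so α_err = 5·6 = 30 ≡ 4 = α_5. Error position i = 5.
  Consistency check: S_2/S_1 = 7·8 = 56 ≡ 4 = α_err ✓ (single-error assumption holds).
Step 4: error magnitude e = S_0/v_5 = S_0·∏_{j≠5}(α_5 − α_j) = 11·4 = 44 ≡ 5 (mod 13).
Step 5: correct position 5: c_5 = r_5 − e = 10 − 5 ≡ 5 (mod 13). Hence c = [6, 7, 3, 4, 5].
  Check: interpolating c through the α_i gives m(x) = 12 + 8·x (degree < 2) with m(α_i) = c_i for every i, so c is indeed a codeword.


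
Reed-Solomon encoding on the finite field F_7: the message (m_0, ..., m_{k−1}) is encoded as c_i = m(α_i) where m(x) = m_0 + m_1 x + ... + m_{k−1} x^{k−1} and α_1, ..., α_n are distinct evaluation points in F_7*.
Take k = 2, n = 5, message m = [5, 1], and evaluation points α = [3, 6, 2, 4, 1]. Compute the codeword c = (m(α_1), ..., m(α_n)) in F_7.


c = [1, 4, 0, 2, 6]

Message polynomial: m(x) = 5 + 1·x (mod 7).
For each evaluation point α_i, compute m(α_i) mod 7:
  α_1 = 3: Horner steps 1 → 1, so m(3) = 1.
  α_2 = 6: Horner steps 1 → 4, so m(6) = 4.
  α_3 = 2: Horner steps 1 → 0, so m(2) = 0.
  α_4 = 4: Horner steps 1 → 2, so m(4) = 2.
  α_5 = 1: Horner steps 1 → 6, so m(1) = 6.
Codeword c = [1, 4, 0, 2, 6] ∈ F_7^5.


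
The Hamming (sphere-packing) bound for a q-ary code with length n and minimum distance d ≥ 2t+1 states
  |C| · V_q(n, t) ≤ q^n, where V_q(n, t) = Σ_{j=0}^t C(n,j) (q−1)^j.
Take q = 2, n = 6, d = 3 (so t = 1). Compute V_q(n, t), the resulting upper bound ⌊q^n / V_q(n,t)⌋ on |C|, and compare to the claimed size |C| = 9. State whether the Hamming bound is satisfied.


V_q(n, t) = 7, q^n = 64, Hamming bound = 9, |C| = 9 ≤ bound (satisfied).

Step 1: Compute V_q(n, t) = Σ_{j=0}^1 C(n, j) (q−1)^j.
  j = 0: C(6,0)·(1)^0 = 1·1 = 1.
  j = 1: C(6,1)·(1)^1 = 6·1 = 6.
  V_q(n, t) = 1 + 6 = 7.
Step 2: q^n = 2^6 = 64.
Step 3: Hamming bound ⌊q^n / V_q(n,t)⌋ = ⌊64/7⌋ = 9.
Step 4: Compare |C| = 9 to 9: satisfied.
The claimed |C| lies at the Hamming bound (tight).


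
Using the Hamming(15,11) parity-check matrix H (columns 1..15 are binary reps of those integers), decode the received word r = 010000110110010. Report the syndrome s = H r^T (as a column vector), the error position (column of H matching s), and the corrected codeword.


s = (0, 0, 1, 0)^T, error position = 2, corrected codeword c = 000000110110010

Compute s = H r^T mod 2 one row at a time:
  s_1 = 1 + 0 + 1 + 1 + 0 + 0 + 1 + 0 = 4 ≡ 0 (mod 2).
  s_2 = 0 + 0 + 0 + 1 + 0 + 0 + 1 + 0 = 2 ≡ 0 (mod 2).
  s_3 = 1 + 0 + 0 + 1 + 1 + 1 + 1 + 0 = 5 ≡ 1 (mod 2).
  s_4 = 0 + 0 + 0 + 1 + 0 + 1 + 0 + 0 = 2 ≡ 0 (mod 2).
s = (0, 0, 1, 0)^T — this equals column 2 of H (binary 0010), so error is at position 2.
Correct: flip bit 2 of r = 010000110110010 to get c = 000000110110010.


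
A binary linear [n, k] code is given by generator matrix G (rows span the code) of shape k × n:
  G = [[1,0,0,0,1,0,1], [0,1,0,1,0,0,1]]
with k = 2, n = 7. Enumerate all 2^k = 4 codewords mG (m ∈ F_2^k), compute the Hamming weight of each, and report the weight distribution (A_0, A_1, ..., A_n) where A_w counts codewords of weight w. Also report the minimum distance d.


Weight distribution: A_0 = 1, A_3 = 2, A_4 = 1. Minimum distance d = 3.

Enumerate all 2^2 = 4 messages m ∈ F_2^2.
For each, compute codeword c = mG in F_2^7, then tally its weight.
  m = 00 → c = 0000000, weight = 0.
  m = 10 → c = 1000101, weight = 3.
  m = 01 → c = 0101001, weight = 3.
  m = 11 → c = 1101100, weight = 4.
Tally weights:
  weight 0: 1 codewords.
  weight 3: 2 codewords.
  weight 4: 1 codewords.
Minimum distance d = smallest w > 0 with A_w > 0 = 3.
Sanity: Σ A_w = 4 = 2^2 = 4 ✓.


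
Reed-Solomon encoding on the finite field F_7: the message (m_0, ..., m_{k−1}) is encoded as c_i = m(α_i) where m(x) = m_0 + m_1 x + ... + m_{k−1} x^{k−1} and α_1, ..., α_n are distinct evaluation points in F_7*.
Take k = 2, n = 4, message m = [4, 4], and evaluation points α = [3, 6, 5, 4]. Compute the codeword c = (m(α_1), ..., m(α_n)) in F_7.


c = [2, 0, 3, 6]

Message polynomial: m(x) = 4 + 4·x (mod 7).
For each evaluation point α_i, compute m(α_i) mod 7:
  α_1 = 3: Horner steps 4 → 2, so m(3) = 2.
  α_2 = 6: Horner steps 4 → 0, so m(6) = 0.
  α_3 = 5: Horner steps 4 → 3, so m(5) = 3.
  α_4 = 4: Horner steps 4 → 6, so m(4) = 6.
Codeword c = [2, 0, 3, 6] ∈ F_7^4.


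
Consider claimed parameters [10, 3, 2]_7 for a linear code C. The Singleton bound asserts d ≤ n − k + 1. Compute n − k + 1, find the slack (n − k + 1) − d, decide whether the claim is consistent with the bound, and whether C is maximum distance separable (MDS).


Singleton RHS = n − k + 1 = 8, slack = 6, bound satisfied, not MDS.

Singleton bound: d ≤ n − k + 1.
Here n = 10, k = 3, so n − k + 1 = 8.
Given d = 2, check d ≤ 8: YES.
Slack = (n − k + 1) − d = 6.
The code is NOT MDS (slack = 6 > 0).
Description: the claimed parameters are [10, 3, 2]_7; such a code would be non-MDS.


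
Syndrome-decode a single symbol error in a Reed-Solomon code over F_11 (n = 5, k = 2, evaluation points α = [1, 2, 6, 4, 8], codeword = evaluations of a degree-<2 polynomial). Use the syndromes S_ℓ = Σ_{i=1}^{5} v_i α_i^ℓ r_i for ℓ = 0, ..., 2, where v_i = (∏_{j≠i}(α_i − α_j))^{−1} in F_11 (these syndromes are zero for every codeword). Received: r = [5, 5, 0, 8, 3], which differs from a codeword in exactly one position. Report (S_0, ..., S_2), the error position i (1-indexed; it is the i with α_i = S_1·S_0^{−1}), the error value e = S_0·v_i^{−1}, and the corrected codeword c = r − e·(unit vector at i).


S = (3, 3, 3), error at position 1, error magnitude e = 7, c = [9, 5, 0, 8, 3].

Step 1: column multipliers v_i = (∏_{j≠i}(α_i − α_j))^{−1} mod 11.
  i = 1 (α = 1): (1−2)(1−6)(1−4)(1−8) = (−1)·(−5)·(−3)·(−7) = 105 ≡ 6, so v_1 = 6^{−1} = 2 (mod 11).
  i = 2 (α = 2): (2−1)(2−6)(2−4)(2−8) = 1·(−4)·(−2)·(−6) = −48 ≡ 7, so v_2 = 7^{−1} = 8 (mod 11).
  i = 3 (α = 6): (6−1)(6−2)(6−4)(6−8) = 5·4·2·(−2) = −80 ≡ 8, so v_3 = 8^{−1} = 7 (mod 11).
  i = 4 (α = 4): (4−1)(4−2)(4−6)(4−8) = 3·2·(−2)·(−4) = 48 ≡ 4, so v_4 = 4^{−1} = 3 (mod 11).
  i = 5 (α = 8): (8−1)(8−2)(8−6)(8−4) = 7·6·2·4 = 336 ≡ 6, so v_5 = 6^{−1} = 2 (mod 11).
  v = [2, 8, 7, 3, 2].
Step 2: syndromes of r = [5, 5, 0, 8, 3] (all sums mod 11).
  S_0 = Σ v_i r_i = 2·5 + 8·5 + 7·0 + 3·8 + 2·3 = 80 ≡ 3.
  S_1 = Σ v_i α_i r_i = 2·1·5 + 8·2·5 + 7·6·0 + 3·4·8 + 2·8·3 = 234 ≡ 3.
  α_i^2 mod 11 = [1, 4, 3, 5, 9].
  S_2 = Σ v_i α_i^2 r_i = 2·1·5 + 8·4·5 + 7·3·0 + 3·5·8 + 2·9·3 = 344 ≡ 3.
  S = (3, 3, 3) ≠ 0, so r is not a codeword (an error is present).
Step 3: locate the error. For a single error e at position i, S_ℓ = v_i·e·α_i^ℓ, so α_err = S_1/S_0.
  S_0^{−1} = 3^{−1} = 4 (mod 11), so α_err = 3·4 = 12 ≡ 1 = α_1. Error position i = 1.
  Consistency check: S_2/S_1 = 3·4 = 12 ≡ 1 = α_err ✓ (single-error assumption holds).
Step 4: error magnitude e = S_0/v_1 = S_0·∏_{j≠1}(α_1 − α_j) = 3·6 = 18 ≡ 7 (mod 11).
Step 5: correct position 1: c_1 = r_1 − e = 5 − 7 ≡ 9 (mod 11). Hence c = [9, 5, 0, 8, 3].
  Check: interpolating c through the α_i gives m(x) = 2 + 7·x (degree < 2) with m(α_i) = c_i for every i, so c is indeed a codeword.


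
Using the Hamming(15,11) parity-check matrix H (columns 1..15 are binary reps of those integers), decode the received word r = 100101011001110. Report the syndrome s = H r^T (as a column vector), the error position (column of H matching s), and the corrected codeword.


s = (1, 1, 0, 1)^T, error position = 13, corrected codeword c = 100101011001010

Compute s = H r^T mod 2 one row at a time:
  s_1 = 1 + 1 + 0 + 0 + 1 + 1 + 1 + 0 = 5 ≡ 1 (mod 2).
  s_2 = 1 + 0 + 1 + 0 + 1 + 1 + 1 + 0 = 5 ≡ 1 (mod 2).
  s_3 = 0 + 0 + 1 + 0 + 0 + 0 + 1 + 0 = 2 ≡ 0 (mod 2).
  s_4 = 1 + 0 + 0 + 0 + 1 + 0 + 1 + 0 = 3 ≡ 1 (mod 2).
s = (1, 1, 0, 1)^T — this equals column 13 of H (binary 1101), so error is at position 13.
Correct: flip bit 13 of r = 100101011001110 to get c = 100101011001010.


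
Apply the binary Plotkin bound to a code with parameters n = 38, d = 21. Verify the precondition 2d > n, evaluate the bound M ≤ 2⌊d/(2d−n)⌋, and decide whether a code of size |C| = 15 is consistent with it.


Plotkin bound M ≤ 10; given |C| = 15 > bound (violated).

Check applicability: 2d = 42, n = 38.
2d − n = 4 > 0, so Plotkin applies.
Compute d/(2d−n) = 21/4 ≈ 5.2500.
⌊d/(2d−n)⌋ = 5.
Plotkin bound: M ≤ 2·5 = 10.
Given |C| = 15, check: VIOLATED.
This |C| is above the Plotkin bound, so no binary code with n = 38, d = 21 and 15 codewords exists.


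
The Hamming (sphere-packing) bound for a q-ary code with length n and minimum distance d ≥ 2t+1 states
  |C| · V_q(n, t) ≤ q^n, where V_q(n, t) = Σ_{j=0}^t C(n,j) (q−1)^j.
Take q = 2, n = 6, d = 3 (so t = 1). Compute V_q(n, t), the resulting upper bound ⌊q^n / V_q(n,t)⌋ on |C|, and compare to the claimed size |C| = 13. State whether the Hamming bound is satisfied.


V_q(n, t) = 7, q^n = 64, Hamming bound = 9, |C| = 13 > bound (violated).

Step 1: Compute V_q(n, t) = Σ_{j=0}^1 C(n, j) (q−1)^j.
  j = 0: C(6,0)·(1)^0 = 1·1 = 1.
  j = 1: C(6,1)·(1)^1 = 6·1 = 6.
  V_q(n, t) = 1 + 6 = 7.
Step 2: q^n = 2^6 = 64.
Step 3: Hamming bound ⌊q^n / V_q(n,t)⌋ = ⌊64/7⌋ = 9.
Step 4: Compare |C| = 13 to 9: violated.
The claimed |C| lies above the Hamming bound, so no 2-ary code of length 6 with d ≥ 3 can have 13 codewords.


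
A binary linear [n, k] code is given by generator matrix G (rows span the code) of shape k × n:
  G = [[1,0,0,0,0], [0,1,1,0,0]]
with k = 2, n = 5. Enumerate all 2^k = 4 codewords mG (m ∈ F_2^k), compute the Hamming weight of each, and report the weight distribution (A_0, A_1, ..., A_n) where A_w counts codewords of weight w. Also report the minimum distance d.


Weight distribution: A_0 = 1, A_1 = 1, A_2 = 1, A_3 = 1. Minimum distance d = 1.

Enumerate all 2^2 = 4 messages m ∈ F_2^2.
For each, compute codeword c = mG in F_2^5, then tally its weight.
  m = 00 → c = 00000, weight = 0.
  m = 10 → c = 10000, weight = 1.
  m = 01 → c = 01100, weight = 2.
  m = 11 → c = 11100, weight = 3.
Tally weights:
  weight 0: 1 codewords.
  weight 1: 1 codewords.
  weight 2: 1 codewords.
  weight 3: 1 codewords.
Minimum distance d = smallest w > 0 with A_w > 0 = 1.
Sanity: Σ A_w = 4 = 2^2 = 4 ✓.


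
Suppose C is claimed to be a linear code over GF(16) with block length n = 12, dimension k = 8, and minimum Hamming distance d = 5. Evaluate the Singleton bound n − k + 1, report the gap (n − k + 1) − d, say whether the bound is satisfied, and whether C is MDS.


Singleton RHS = n − k + 1 = 5, slack = 0, bound satisfied, MDS.

Singleton bound: d ≤ n − k + 1.
Here n = 12, k = 8, so n − k + 1 = 5.
Given d = 5, check d ≤ 5: YES.
Slack = (n − k + 1) − d = 0.
The code is MDS (slack = 0).
Description: the claimed parameters are [12, 8, 5]_16; such a code would be MDS (meets Singleton bound).


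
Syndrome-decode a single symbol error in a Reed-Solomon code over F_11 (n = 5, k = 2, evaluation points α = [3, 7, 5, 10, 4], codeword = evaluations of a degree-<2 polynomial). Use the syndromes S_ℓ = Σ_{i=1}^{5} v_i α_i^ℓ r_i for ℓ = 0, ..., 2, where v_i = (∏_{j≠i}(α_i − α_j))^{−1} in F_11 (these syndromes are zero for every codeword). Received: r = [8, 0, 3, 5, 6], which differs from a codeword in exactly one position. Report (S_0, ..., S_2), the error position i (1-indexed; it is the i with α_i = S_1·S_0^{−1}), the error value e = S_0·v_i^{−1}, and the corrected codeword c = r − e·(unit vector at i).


S = (6, 8, 7), error at position 3, error magnitude e = 10, c = [8, 0, 4, 5, 6].

Step 1: column multipliers v_i = (∏_{j≠i}(α_i − α_j))^{−1} mod 11.
  i = 1 (α = 3): (3−7)(3−5)(3−10)(3−4) = (−4)·(−2)·(−7)·(−1) = 56 ≡ 1, so v_1 = 1^{−1} = 1 (mod 11).
  i = 2 (α = 7): (7−3)(7−5)(7−10)(7−4) = 4·2·(−3)·3 = −72 ≡ 5, so v_2 = 5^{−1} = 9 (mod 11).
  i = 3 (α = 5): (5−3)(5−7)(5−10)(5−4) = 2·(−2)·(−5)·1 = 20 ≡ 9, so v_3 = 9^{−1} = 5 (mod 11).
  i = 4 (α = 10): (10−3)(10−7)(10−5)(10−4) = 7·3·5·6 = 630 ≡ 3, so v_4 = 3^{−1} = 4 (mod 11).
  i = 5 (α = 4): (4−3)(4−7)(4−5)(4−10) = 1·(−3)·(−1)·(−6) = −18 ≡ 4, so v_5 = 4^{−1} = 3 (mod 11).
  v = [1, 9, 5, 4, 3].
Step 2: syndromes of r = [8, 0, 3, 5, 6] (all sums mod 11).
  S_0 = Σ v_i r_i = 1·8 + 9·0 + 5·3 + 4·5 + 3·6 = 61 ≡ 6.
  S_1 = Σ v_i α_i r_i = 1·3·8 + 9·7·0 + 5·5·3 + 4·10·5 + 3·4·6 = 371 ≡ 8.
  α_i^2 mod 11 = [9, 5, 3, 1, 5].
  S_2 = Σ v_i α_i^2 r_i = 1·9·8 + 9·5·0 + 5·3·3 + 4·1·5 + 3·5·6 = 227 ≡ 7.
  S = (6, 8, 7) ≠ 0, so r is not a codeword (an error is present).
Step 3: locate the error. For a single error e at position i, S_ℓ = v_i·e·α_i^ℓ, so α_err = S_1/S_0.
  S_0^{−1} = 6^{−1} = 2 (mod 11), so α_err = 8·2 = 16 ≡ 5 = α_3. Error position i = 3.
  Consistency check: S_2/S_1 = 7·7 = 49 ≡ 5 = α_err ✓ (single-error assumption holds).
Step 4: error magnitude e = S_0/v_3 = S_0·∏_{j≠3}(α_3 − α_j) = 6·9 = 54 ≡ 10 (mod 11).
Step 5: correct position 3: c_3 = r_3 − e = 3 − 10 ≡ 4 (mod 11). Hence c = [8, 0, 4, 5, 6].
  Check: interpolating c through the α_i gives m(x) = 3 + 9·x (degree < 2) with m(α_i) = c_i for every i, so c is indeed a codeword.


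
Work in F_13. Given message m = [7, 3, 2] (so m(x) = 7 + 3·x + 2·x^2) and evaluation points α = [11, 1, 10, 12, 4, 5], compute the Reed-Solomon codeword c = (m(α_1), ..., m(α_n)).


c = [9, 12, 3, 6, 12, 7]

Message polynomial: m(x) = 7 + 3·x + 2·x^2 (mod 13).
For each evaluation point α_i, compute m(α_i) mod 13:
  α_1 = 11: Horner steps 2 → 12 → 9, so m(11) = 9.
  α_2 = 1: Horner steps 2 → 5 → 12, so m(1) = 12.
  α_3 = 10: Horner steps 2 → 10 → 3, so m(10) = 3.
  α_4 = 12: Horner steps 2 → 1 → 6, so m(12) = 6.
  α_5 = 4: Horner steps 2 → 11 → 12, so m(4) = 12.
  α_6 = 5: Horner steps 2 → 0 → 7, so m(5) = 7.
Codeword c = [9, 12, 3, 6, 12, 7] ∈ F_13^6.


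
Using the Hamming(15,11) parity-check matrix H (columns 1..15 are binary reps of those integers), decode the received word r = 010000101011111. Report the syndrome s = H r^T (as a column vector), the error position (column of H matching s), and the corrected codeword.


s = (0, 1, 1, 1)^T, error position = 7, corrected codeword c = 010000001011111

Compute s = H r^T mod 2 one row at a time:
  s_1 = 0 + 1 + 0 + 1 + 1 + 1 + 1 + 1 = 6 ≡ 0 (mod 2).
  s_2 = 0 + 0 + 0 + 1 + 1 + 1 + 1 + 1 = 5 ≡ 1 (mod 2).
  s_3 = 1 + 0 + 0 + 1 + 0 + 1 + 1 + 1 = 5 ≡ 1 (mod 2).
  s_4 = 0 + 0 + 0 + 1 + 1 + 1 + 1 + 1 = 5 ≡ 1 (mod 2).
s = (0, 1, 1, 1)^T — this equals column 7 of H (binary 0111), so error is at position 7.
Correct: flip bit 7 of r = 010000101011111 to get c = 010000001011111.


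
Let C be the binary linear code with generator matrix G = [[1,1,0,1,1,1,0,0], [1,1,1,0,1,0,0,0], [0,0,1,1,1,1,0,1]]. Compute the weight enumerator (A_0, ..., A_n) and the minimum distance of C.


Weight distribution: A_0 = 1, A_2 = 1, A_3 = 1, A_4 = 2, A_5 = 3. Minimum distance d = 2.

Enumerate all 2^3 = 8 messages m ∈ F_2^3.
For each, compute codeword c = mG in F_2^8, then tally its weight.
  m = 000 → c = 00000000, weight = 0.
  m = 100 → c = 11011100, weight = 5.
  m = 010 → c = 11101000, weight = 4.
  m = 110 → c = 00110100, weight = 3.
  m = 001 → c = 00111101, weight = 5.
  m = 101 → c = 11100001, weight = 4.
  m = 011 → c = 11010101, weight = 5.
  m = 111 → c = 00001001, weight = 2.
Tally weights:
  weight 0: 1 codewords.
  weight 2: 1 codewords.
  weight 3: 1 codewords.
  weight 4: 2 codewords.
  weight 5: 3 codewords.
Minimum distance d = smallest w > 0 with A_w > 0 = 2.
Sanity: Σ A_w = 8 = 2^3 = 8 ✓.


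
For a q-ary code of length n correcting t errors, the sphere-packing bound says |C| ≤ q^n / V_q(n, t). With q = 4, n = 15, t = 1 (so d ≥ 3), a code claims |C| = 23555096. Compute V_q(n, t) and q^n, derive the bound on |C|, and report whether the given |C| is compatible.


V_q(n, t) = 46, q^n = 1073741824, Hamming bound = 23342213, |C| = 23555096 > bound (violated).

Step 1: Compute V_q(n, t) = Σ_{j=0}^1 C(n, j) (q−1)^j.
  j = 0: C(15,0)·(3)^0 = 1·1 = 1.
  j = 1: C(15,1)·(3)^1 = 15·3 = 45.
  V_q(n, t) = 1 + 45 = 46.
Step 2: q^n = 4^15 = 1073741824.
Step 3: Hamming bound ⌊q^n / V_q(n,t)⌋ = ⌊1073741824/46⌋ = 23342213.
Step 4: Compare |C| = 23555096 to 23342213: violated.
The claimed |C| lies above the Hamming bound, so no 4-ary code of length 15 with d ≥ 3 can have 23555096 codewords.


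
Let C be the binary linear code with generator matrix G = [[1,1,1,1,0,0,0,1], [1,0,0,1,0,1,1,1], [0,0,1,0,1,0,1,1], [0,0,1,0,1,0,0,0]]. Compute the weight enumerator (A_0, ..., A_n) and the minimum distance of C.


Weight distribution: A_0 = 1, A_2 = 2, A_3 = 1, A_4 = 5, A_5 = 6, A_7 = 1. Minimum distance d = 2.

Enumerate all 2^4 = 16 messages m ∈ F_2^4.
For each, compute codeword c = mG in F_2^8, then tally its weight.
  m = 0000 → c = 00000000, weight = 0.
  m = 1000 → c = 11110001, weight = 5.
  m = 0100 → c = 10010111, weight = 5.
  m = 1100 → c = 01100110, weight = 4.
  m = 0010 → c = 00101011, weight = 4.
  m = 1010 → c = 11011010, weight = 5.
  m = 0110 → c = 10111100, weight = 5.
  m = 1110 → c = 01001101, weight = 4.
  m = 0001 → c = 00101000, weight = 2.
  m = 1001 → c = 11011001, weight = 5.
  m = 0101 → c = 10111111, weight = 7.
  m = 1101 → c = 01001110, weight = 4.
  m = 0011 → c = 00000011, weight = 2.
  m = 1011 → c = 11110010, weight = 5.
  m = 0111 → c = 10010100, weight = 3.
  m = 1111 → c = 01100101, weight = 4.
Tally weights:
  weight 0: 1 codewords.
  weight 2: 2 codewords.
  weight 3: 1 codewords.
  weight 4: 5 codewords.
  weight 5: 6 codewords.
  weight 7: 1 codewords.
Minimum distance d = smallest w > 0 with A_w > 0 = 2.
Sanity: Σ A_w = 16 = 2^4 = 16 ✓.


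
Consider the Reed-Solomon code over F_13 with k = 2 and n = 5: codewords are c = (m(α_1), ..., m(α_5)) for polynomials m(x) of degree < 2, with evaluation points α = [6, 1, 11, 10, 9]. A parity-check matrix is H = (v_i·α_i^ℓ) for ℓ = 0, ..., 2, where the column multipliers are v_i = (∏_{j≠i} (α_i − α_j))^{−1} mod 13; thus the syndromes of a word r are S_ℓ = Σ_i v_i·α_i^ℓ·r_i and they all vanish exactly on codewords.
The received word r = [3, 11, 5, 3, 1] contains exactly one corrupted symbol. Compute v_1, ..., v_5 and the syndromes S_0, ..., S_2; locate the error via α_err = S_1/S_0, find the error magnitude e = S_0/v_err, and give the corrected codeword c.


S = (5, 4, 11), error at position 1, error magnitude e = 8, c = [8, 11, 5, 3, 1].

Step 1: column multipliers v_i = (∏_{j≠i}(α_i − α_j))^{−1} mod 13.
  i = 1 (α = 6): (6−1)(6−11)(6−10)(6−9) = 5·(−5)·(−4)·(−3) = −300 ≡ 12, so v_1 = 12^{−1} = 12 (mod 13).
  i = 2 (α = 1): (1−6)(1−11)(1−10)(1−9) = (−5)·(−10)·(−9)·(−8) = 3600 ≡ 12, so v_2 = 12^{−1} = 12 (mod 13).
  i = 3 (α = 11): (11−6)(11−1)(11−10)(11−9) = 5·10·1·2 = 100 ≡ 9, so v_3 = 9^{−1} = 3 (mod 13).
  i = 4 (α = 10): (10−6)(10−1)(10−11)(10−9) = 4·9·(−1)·1 = −36 ≡ 3, so v_4 = 3^{−1} = 9 (mod 13).
  i = 5 (α = 9): (9−6)(9−1)(9−11)(9−10) = 3·8·(−2)·(−1) = 48 ≡ 9, so v_5 = 9^{−1} = 3 (mod 13).
  v = [12, 12, 3, 9, 3].
Step 2: syndromes of r = [3, 11, 5, 3, 1] (all sums mod 13).
  S_0 = Σ v_i r_i = 12·3 + 12·11 + 3·5 + 9·3 + 3·1 = 213 ≡ 5.
  S_1 = Σ v_i α_i r_i = 12·6·3 + 12·1·11 + 3·11·5 + 9·10·3 + 3·9·1 = 810 ≡ 4.
  α_i^2 mod 13 = [10, 1, 4, 9, 3].
  S_2 = Σ v_i α_i^2 r_i = 12·10·3 + 12·1·11 + 3·4·5 + 9·9·3 + 3·3·1 = 804 ≡ 11.
  S = (5, 4, 11) ≠ 0, so r is not a codeword (an error is present).
Step 3: locate the error. For a single error e at position i, S_ℓ = v_i·e·α_i^ℓ, so α_err = S_1/S_0.
  S_0^{−1} = 5^{−1} = 8 (mod 13), so α_err = 4·8 = 32 ≡ 6 = α_1. Error position i = 1.
  Consistency check: S_2/S_1 = 11·10 = 110 ≡ 6 = α_err ✓ (single-error assumption holds).
Step 4: error magnitude e = S_0/v_1 = S_0·∏_{j≠1}(α_1 − α_j) = 5·12 = 60 ≡ 8 (mod 13).
Step 5: correct position 1: c_1 = r_1 − e = 3 − 8 ≡ 8 (mod 13). Hence c = [8, 11, 5, 3, 1].
  Check: interpolating c through the α_i gives m(x) = 9 + 2·x (degree < 2) with m(α_i) = c_i for every i, so c is indeed a codeword.


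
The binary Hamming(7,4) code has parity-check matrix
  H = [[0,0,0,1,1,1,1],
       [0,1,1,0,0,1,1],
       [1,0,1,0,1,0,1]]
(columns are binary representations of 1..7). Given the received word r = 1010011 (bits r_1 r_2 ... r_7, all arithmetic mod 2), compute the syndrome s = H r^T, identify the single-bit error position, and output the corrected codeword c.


s = (0, 1, 1)^T, error position = 3, corrected codeword c = 1000011

Compute s = H r^T mod 2 one row at a time:
  s_1 = 0 + 0 + 1 + 1 = 2 ≡ 0 (mod 2).
  s_2 = 0 + 1 + 1 + 1 = 3 ≡ 1 (mod 2).
  s_3 = 1 + 1 + 0 + 1 = 3 ≡ 1 (mod 2).
s = (0, 1, 1)^T — this equals column 3 of H (binary 011), so error is at position 3.
Correct: flip bit 3 of r = 1010011 to get c = 1000011.


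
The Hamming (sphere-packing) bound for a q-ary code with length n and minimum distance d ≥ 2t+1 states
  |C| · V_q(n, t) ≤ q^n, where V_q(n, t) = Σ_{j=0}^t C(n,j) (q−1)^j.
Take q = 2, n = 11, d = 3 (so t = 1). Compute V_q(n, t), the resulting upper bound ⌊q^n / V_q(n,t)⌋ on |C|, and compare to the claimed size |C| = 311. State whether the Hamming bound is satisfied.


V_q(n, t) = 12, q^n = 2048, Hamming bound = 170, |C| = 311 > bound (violated).

Step 1: Compute V_q(n, t) = Σ_{j=0}^1 C(n, j) (q−1)^j.
  j = 0: C(11,0)·(1)^0 = 1·1 = 1.
  j = 1: C(11,1)·(1)^1 = 11·1 = 11.
  V_q(n, t) = 1 + 11 = 12.
Step 2: q^n = 2^11 = 2048.
Step 3: Hamming bound ⌊q^n / V_q(n,t)⌋ = ⌊2048/12⌋ = 170.
Step 4: Compare |C| = 311 to 170: violated.
The claimed |C| lies above the Hamming bound, so no 2-ary code of length 11 with d ≥ 3 can have 311 codewords.


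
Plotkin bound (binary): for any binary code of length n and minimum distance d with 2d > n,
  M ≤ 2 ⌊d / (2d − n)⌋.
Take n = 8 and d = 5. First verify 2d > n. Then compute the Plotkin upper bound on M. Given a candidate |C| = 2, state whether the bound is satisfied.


Plotkin bound M ≤ 4; given |C| = 2 ≤ bound (satisfied).

Check applicability: 2d = 10, n = 8.
2d − n = 2 > 0, so Plotkin applies.
Compute d/(2d−n) = 5/2 ≈ 2.5000.
⌊d/(2d−n)⌋ = 2.
Plotkin bound: M ≤ 2·2 = 4.
Given |C| = 2, check: satisfied.
This |C| is below the Plotkin bound.


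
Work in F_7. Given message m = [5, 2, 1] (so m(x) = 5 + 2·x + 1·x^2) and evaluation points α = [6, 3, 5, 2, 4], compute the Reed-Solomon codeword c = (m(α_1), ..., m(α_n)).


c = [4, 6, 5, 6, 1]

Message polynomial: m(x) = 5 + 2·x + 1·x^2 (mod 7).
For each evaluation point α_i, compute m(α_i) mod 7:
  α_1 = 6: Horner steps 1 → 1 → 4, so m(6) = 4.
  α_2 = 3: Horner steps 1 → 5 → 6, so m(3) = 6.
  α_3 = 5: Horner steps 1 → 0 → 5, so m(5) = 5.
  α_4 = 2: Horner steps 1 → 4 → 6, so m(2) = 6.
  α_5 = 4: Horner steps 1 → 6 → 1, so m(4) = 1.
Codeword c = [4, 6, 5, 6, 1] ∈ F_7^5.


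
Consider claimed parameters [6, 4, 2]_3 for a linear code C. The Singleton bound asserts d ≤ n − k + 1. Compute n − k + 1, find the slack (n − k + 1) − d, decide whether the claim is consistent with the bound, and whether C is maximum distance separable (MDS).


Singleton RHS = n − k + 1 = 3, slack = 1, bound satisfied, not MDS.

Singleton bound: d ≤ n − k + 1.
Here n = 6, k = 4, so n − k + 1 = 3.
Given d = 2, check d ≤ 3: YES.
Slack = (n − k + 1) − d = 1.
The code is NOT MDS (slack = 1 > 0).
Description: the claimed parameters are [6, 4, 2]_3; such a code would be non-MDS.


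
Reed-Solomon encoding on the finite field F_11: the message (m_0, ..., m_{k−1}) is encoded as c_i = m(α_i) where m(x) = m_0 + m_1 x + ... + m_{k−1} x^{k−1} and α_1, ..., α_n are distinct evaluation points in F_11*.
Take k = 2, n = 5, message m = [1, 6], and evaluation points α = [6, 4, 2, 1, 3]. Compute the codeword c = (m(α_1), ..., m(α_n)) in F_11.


c = [4, 3, 2, 7, 8]

Message polynomial: m(x) = 1 + 6·x (mod 11).
For each evaluation point α_i, compute m(α_i) mod 11:
  α_1 = 6: Horner steps 6 → 4, so m(6) = 4.
  α_2 = 4: Horner steps 6 → 3, so m(4) = 3.
  α_3 = 2: Horner steps 6 → 2, so m(2) = 2.
  α_4 = 1: Horner steps 6 → 7, so m(1) = 7.
  α_5 = 3: Horner steps 6 → 8, so m(3) = 8.
Codeword c = [4, 3, 2, 7, 8] ∈ F_11^5.


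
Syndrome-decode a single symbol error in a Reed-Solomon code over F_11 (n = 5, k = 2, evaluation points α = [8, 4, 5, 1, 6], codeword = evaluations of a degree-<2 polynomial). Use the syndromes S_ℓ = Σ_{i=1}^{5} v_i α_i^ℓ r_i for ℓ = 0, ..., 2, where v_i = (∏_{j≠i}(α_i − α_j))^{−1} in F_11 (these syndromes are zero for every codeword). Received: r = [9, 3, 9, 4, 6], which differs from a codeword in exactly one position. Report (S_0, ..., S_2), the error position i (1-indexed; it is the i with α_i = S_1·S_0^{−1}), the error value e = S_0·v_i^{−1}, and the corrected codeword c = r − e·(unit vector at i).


S = (10, 6, 8), error at position 3, error magnitude e = 10, c = [9, 3, 10, 4, 6].

Step 1: column multipliers v_i = (∏_{j≠i}(α_i − α_j))^{−1} mod 11.
  i = 1 (α = 8): (8−4)(8−5)(8−1)(8−6) = 4·3·7·2 = 168 ≡ 3, so v_1 = 3^{−1} = 4 (mod 11).
  i = 2 (α = 4): (4−8)(4−5)(4−1)(4−6) = (−4)·(−1)·3·(−2) = −24 ≡ 9, so v_2 = 9^{−1} = 5 (mod 11).
  i = 3 (α = 5): (5−8)(5−4)(5−1)(5−6) = (−3)·1·4·(−1) = 12 ≡ 1, so v_3 = 1^{−1} = 1 (mod 11).
  i = 4 (α = 1): (1−8)(1−4)(1−5)(1−6) = (−7)·(−3)·(−4)·(−5) = 420 ≡ 2, so v_4 = 2^{−1} = 6 (mod 11).
  i = 5 (α = 6): (6−8)(6−4)(6−5)(6−1) = (−2)·2·1·5 = −20 ≡ 2, so v_5 = 2^{−1} = 6 (mod 11).
  v = [4, 5, 1, 6, 6].
Step 2: syndromes of r = [9, 3, 9, 4, 6] (all sums mod 11).
  S_0 = Σ v_i r_i = 4·9 + 5·3 + 1·9 + 6·4 + 6·6 = 120 ≡ 10.
  S_1 = Σ v_i α_i r_i = 4·8·9 + 5·4·3 + 1·5·9 + 6·1·4 + 6·6·6 = 633 ≡ 6.
  α_i^2 mod 11 = [9, 5, 3, 1, 3].
  S_2 = Σ v_i α_i^2 r_i = 4·9·9 + 5·5·3 + 1·3·9 + 6·1·4 + 6·3·6 = 558 ≡ 8.
  S = (10, 6, 8) ≠ 0, so r is not a codeword (an error is present).
Step 3: locate the error. For a single error e at position i, S_ℓ = v_i·e·α_i^ℓ, so α_err = S_1/S_0.
  S_0^{−1} = 10^{−1} = 10 (mod 11), so α_err = 6·10 = 60 ≡ 5 = α_3. Error position i = 3.
  Consistency check: S_2/S_1 = 8·2 = 16 ≡ 5 = α_err ✓ (single-error assumption holds).
Step 4: error magnitude e = S_0/v_3 = S_0·∏_{j≠3}(α_3 − α_j) = 10·1 = 10 ≡ 10 (mod 11).
Step 5: correct position 3: c_3 = r_3 − e = 9 − 10 ≡ 10 (mod 11). Hence c = [9, 3, 10, 4, 6].
  Check: interpolating c through the α_i gives m(x) = 8 + 7·x (degree < 2) with m(α_i) = c_i for every i, so c is indeed a codeword.


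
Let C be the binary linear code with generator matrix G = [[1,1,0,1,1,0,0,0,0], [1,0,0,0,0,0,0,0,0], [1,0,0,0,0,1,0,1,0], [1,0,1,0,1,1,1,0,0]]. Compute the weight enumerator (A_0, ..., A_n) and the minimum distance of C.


Weight distribution: A_0 = 1, A_1 = 1, A_2 = 1, A_3 = 2, A_4 = 3, A_5 = 5, A_6 = 3. Minimum distance d = 1.

Enumerate all 2^4 = 16 messages m ∈ F_2^4.
For each, compute codeword c = mG in F_2^9, then tally its weight.
  m = 0000 → c = 000000000, weight = 0.
  m = 1000 → c = 110110000, weight = 4.
  m = 0100 → c = 100000000, weight = 1.
  m = 1100 → c = 010110000, weight = 3.
  m = 0010 → c = 100001010, weight = 3.
  m = 1010 → c = 010111010, weight = 5.
  m = 0110 → c = 000001010, weight = 2.
  m = 1110 → c = 110111010, weight = 6.
  m = 0001 → c = 101011100, weight = 5.
  m = 1001 → c = 011101100, weight = 5.
  m = 0101 → c = 001011100, weight = 4.
  m = 1101 → c = 111101100, weight = 6.
  m = 0011 → c = 001010110, weight = 4.
  m = 1011 → c = 111100110, weight = 6.
  m = 0111 → c = 101010110, weight = 5.
  m = 1111 → c = 011100110, weight = 5.
Tally weights:
  weight 0: 1 codewords.
  weight 1: 1 codewords.
  weight 2: 1 codewords.
  weight 3: 2 codewords.
  weight 4: 3 codewords.
  weight 5: 5 codewords.
  weight 6: 3 codewords.
Minimum distance d = smallest w > 0 with A_w > 0 = 1.
Sanity: Σ A_w = 16 = 2^4 = 16 ✓.
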